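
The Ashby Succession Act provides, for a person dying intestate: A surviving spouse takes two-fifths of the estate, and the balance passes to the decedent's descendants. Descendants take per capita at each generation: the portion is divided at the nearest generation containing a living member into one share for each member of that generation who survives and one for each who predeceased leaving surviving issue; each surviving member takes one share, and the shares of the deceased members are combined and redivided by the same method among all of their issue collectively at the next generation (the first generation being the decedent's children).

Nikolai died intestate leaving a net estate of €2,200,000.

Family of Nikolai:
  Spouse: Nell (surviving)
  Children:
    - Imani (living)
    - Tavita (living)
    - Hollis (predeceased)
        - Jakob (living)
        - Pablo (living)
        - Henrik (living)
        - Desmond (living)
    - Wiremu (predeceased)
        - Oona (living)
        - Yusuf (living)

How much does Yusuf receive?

Nell takes two-fifths of €2,200,000 = €880,000. The remaining €1,320,000 passes to the descendants.
The descendants' portion (€1,320,000) is divided at the children's generation into 4 shares of €330,000. Imani and Tavita each take €330,000. The 2 shares of the deceased (Hollis and Wiremu) are combined into a pool of €660,000.
That pool (€660,000) is divided at the grandchildren's generation equally among Jakob, Pablo, Henrik, Desmond, Oona, and Yusuf: €110,000 each.

Yusuf receives €110,000.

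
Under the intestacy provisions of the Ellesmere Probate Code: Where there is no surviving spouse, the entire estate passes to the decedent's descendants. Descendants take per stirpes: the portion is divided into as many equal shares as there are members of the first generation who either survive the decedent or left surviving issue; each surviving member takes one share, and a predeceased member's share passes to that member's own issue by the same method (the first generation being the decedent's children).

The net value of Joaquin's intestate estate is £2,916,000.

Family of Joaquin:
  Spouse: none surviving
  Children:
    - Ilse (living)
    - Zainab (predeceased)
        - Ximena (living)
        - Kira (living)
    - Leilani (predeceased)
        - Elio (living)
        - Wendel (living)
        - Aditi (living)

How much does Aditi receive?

The entire £2,916,000 passes to the descendants.
That amount (£2,916,000) is divided into 3 shares of £972,000: Ilse takes £972,000; Zainab's £972,000 share passes to Zainab's issue; Leilani's £972,000 share passes to Leilani's issue.
Zainab's share (£972,000) is divided into 2 shares of £486,000: Ximena and Kira each take £486,000.
Leilani's share (£972,000) is divided into 3 shares of £324,000: Elio, Wendel, and Aditi each take £324,000.

Aditi receives £324,000.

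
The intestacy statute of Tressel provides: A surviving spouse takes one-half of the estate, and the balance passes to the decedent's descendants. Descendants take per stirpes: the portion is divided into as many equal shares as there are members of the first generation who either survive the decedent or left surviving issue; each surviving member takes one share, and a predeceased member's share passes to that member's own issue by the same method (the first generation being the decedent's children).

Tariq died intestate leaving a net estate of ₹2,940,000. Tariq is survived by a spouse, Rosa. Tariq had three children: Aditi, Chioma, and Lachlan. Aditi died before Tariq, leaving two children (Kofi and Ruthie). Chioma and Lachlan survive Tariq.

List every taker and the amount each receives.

Rosa takes one-half of ₹2,940,000 = ₹1,470,000. The remaining ₹1,470,000 passes to the descendants.
The descendants' portion (₹1,470,000) is divided into 3 shares of ₹490,000: Chioma and Lachlan each take ₹490,000; Aditi's ₹490,000 share passes to Aditi's issue.
Aditi's share (₹490,000) is divided into 2 shares of ₹245,000: Kofi and Ruthie each take ₹245,000.

Rosa: ₹1,470,000; Kofi: ₹245,000; Ruthie: ₹245,000; Chioma: ₹490,000; Lachlan: ₹490,000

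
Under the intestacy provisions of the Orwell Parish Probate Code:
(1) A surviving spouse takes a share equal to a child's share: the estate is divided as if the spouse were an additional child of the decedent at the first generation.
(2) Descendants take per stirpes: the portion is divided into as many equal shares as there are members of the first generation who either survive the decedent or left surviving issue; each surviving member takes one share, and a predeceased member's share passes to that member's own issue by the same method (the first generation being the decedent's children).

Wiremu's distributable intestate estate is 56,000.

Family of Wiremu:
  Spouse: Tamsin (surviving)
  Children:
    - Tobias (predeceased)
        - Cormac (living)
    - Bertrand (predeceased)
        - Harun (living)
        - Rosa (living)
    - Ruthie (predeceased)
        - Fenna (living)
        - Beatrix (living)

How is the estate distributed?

The spouse counts as an additional share at the children's level, so there are 4 primary shares of 14,000. Tamsin takes one such share (14,000).
The children's combined portion (42,000) is divided into 3 shares of 14,000: Tobias's 14,000 share passes to Tobias's issue; Bertrand's 14,000 share passes to Bertrand's issue; Ruthie's 14,000 share passes to Ruthie's issue.
Tobias's share (14,000) passes entirely to Cormac.
Bertrand's share (14,000) is divided into 2 shares of 7,000: Harun and Rosa each take 7,000.
Ruthie's share (14,000) is divided into 2 shares of 7,000: Fenna and Beatrix each take 7,000.

Tamsin: 14,000; Cormac: 14,000; Harun: 7,000; Rosa: 7,000; Fenna: 7,000; Beatrix: 7,000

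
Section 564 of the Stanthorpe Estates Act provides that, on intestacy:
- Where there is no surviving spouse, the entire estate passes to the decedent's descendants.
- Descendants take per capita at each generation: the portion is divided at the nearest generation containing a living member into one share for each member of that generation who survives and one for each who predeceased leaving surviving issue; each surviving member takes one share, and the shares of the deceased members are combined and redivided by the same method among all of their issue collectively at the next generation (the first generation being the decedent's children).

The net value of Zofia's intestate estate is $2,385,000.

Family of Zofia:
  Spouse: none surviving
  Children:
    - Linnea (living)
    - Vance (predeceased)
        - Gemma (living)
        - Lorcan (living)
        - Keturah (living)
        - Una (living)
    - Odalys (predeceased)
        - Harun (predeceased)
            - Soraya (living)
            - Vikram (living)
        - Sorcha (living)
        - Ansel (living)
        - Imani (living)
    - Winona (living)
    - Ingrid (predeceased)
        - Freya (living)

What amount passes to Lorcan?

Lorcan receives $159,000.

The entire $2,385,000 passes to the descendants.
That amount ($2,385,000) is divided at the children's generation into 5 shares of $477,000. Linnea and Winona each take $477,000. The 3 shares of the deceased (Vance, Odalys, and Ingrid) are combined into a pool of $1,431,000.
That pool ($1,431,000) is divided at the grandchildren's generation into 9 shares of $159,000. Gemma, Lorcan, Keturah, Una, Sorcha, Ansel, Imani, and Freya each take $159,000. The remaining share for the deceased Harun ($159,000) is carried to the next generation.
That pool ($159,000) is divided at the great-grandchildren's generation equally among Soraya and Vikram: $79,500 each.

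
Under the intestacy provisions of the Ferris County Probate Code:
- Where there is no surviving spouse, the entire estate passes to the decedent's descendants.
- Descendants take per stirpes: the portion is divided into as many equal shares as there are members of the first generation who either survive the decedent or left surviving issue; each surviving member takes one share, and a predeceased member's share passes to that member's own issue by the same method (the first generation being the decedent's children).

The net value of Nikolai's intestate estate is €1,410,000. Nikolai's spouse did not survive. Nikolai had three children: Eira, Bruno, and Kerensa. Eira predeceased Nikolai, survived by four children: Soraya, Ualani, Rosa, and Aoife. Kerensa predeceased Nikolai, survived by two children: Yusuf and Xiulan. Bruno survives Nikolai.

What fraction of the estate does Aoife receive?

The entire €1,410,000 passes to the descendants.
That amount (€1,410,000) is divided into 3 shares of €470,000: Bruno takes €470,000; Eira's €470,000 share passes to Eira's issue; Kerensa's €470,000 share passes to Kerensa's issue.
Eira's share (€470,000) is divided into 4 shares of €117,500: Soraya, Ualani, Rosa, and Aoife each take €117,500.
Kerensa's share (€470,000) is divided into 2 shares of €235,000: Yusuf and Xiulan each take €235,000.

Aoife receives 1/12 of the estate.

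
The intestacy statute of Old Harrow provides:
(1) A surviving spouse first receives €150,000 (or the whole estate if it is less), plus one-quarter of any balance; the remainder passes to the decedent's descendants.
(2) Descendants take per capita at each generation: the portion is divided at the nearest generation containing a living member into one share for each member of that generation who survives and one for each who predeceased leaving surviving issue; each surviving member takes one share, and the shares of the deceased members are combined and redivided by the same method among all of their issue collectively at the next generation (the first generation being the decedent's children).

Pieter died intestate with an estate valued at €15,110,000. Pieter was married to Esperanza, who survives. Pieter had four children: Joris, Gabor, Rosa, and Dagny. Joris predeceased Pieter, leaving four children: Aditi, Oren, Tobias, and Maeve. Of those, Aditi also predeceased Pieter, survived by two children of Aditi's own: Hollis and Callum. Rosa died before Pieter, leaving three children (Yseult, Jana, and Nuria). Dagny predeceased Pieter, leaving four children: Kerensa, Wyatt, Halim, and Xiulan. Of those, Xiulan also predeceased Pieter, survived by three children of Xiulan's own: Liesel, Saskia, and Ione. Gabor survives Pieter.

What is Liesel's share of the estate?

Esperanza first takes €150,000, leaving a balance of €14,960,000. Esperanza then takes one-quarter of the balance (€3,740,000), for a total of €3,890,000. The remaining €11,220,000 passes to the descendants.
The descendants' portion (€11,220,000) is divided at the children's generation into 4 shares of €2,805,000. Gabor takes €2,805,000. The 3 shares of the deceased (Joris, Rosa, and Dagny) are combined into a pool of €8,415,000.
That pool (€8,415,000) is divided at the grandchildren's generation into 11 shares of €765,000. Oren, Tobias, Maeve, Yseult, Jana, Nuria, Kerensa, Wyatt, and Halim each take €765,000. The 2 shares of the deceased (Aditi and Xiulan) are combined into a pool of €1,530,000.
That pool (€1,530,000) is divided at the great-grandchildren's generation equally among Hollis, Callum, Liesel, Saskia, and Ione: €306,000 each.

Liesel receives €306,000.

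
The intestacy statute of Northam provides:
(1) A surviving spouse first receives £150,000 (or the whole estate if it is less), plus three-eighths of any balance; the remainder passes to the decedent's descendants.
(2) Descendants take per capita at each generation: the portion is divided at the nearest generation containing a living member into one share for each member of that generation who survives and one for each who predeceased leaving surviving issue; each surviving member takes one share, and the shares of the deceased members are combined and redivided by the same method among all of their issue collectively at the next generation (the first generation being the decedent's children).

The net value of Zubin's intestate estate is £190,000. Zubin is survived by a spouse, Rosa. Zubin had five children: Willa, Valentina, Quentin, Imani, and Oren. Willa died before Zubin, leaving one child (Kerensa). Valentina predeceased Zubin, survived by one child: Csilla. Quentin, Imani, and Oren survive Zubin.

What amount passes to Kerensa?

Rosa first takes £150,000, leaving a balance of £40,000. Rosa then takes three-eighths of the balance (£15,000), for a total of £165,000. The remaining £25,000 passes to the descendants.
The descendants' portion (£25,000) is divided at the children's generation into 5 shares of £5,000. Quentin, Imani, and Oren each take £5,000. The 2 shares of the deceased (Willa and Valentina) are combined into a pool of £10,000.
That pool (£10,000) is divided at the grandchildren's generation equally among Kerensa and Csilla: £5,000 each.

Kerensa receives £5,000.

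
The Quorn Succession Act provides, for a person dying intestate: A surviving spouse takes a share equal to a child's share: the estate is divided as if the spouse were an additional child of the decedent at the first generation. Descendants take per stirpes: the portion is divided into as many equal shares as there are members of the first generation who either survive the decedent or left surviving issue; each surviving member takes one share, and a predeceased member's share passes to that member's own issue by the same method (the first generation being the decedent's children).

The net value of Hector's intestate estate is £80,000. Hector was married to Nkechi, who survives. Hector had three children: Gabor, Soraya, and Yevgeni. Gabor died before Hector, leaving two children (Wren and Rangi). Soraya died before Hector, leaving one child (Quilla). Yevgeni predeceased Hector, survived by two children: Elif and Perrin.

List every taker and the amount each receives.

The spouse counts as an additional share at the children's level, so there are 4 primary shares of £20,000. Nkechi takes one such share (£20,000).
The children's combined portion (£60,000) is divided into 3 shares of £20,000: Gabor's £20,000 share passes to Gabor's issue; Soraya's £20,000 share passes to Soraya's issue; Yevgeni's £20,000 share passes to Yevgeni's issue.
Gabor's share (£20,000) is divided into 2 shares of £10,000: Wren and Rangi each take £10,000.
Soraya's share (£20,000) passes entirely to Quilla.
Yevgeni's share (£20,000) is divided into 2 shares of £10,000: Elif and Perrin each take £10,000.

Nkechi: £20,000; Wren: £10,000; Rangi: £10,000; Quilla: £20,000; Elif: £10,000; Perrin: £10,000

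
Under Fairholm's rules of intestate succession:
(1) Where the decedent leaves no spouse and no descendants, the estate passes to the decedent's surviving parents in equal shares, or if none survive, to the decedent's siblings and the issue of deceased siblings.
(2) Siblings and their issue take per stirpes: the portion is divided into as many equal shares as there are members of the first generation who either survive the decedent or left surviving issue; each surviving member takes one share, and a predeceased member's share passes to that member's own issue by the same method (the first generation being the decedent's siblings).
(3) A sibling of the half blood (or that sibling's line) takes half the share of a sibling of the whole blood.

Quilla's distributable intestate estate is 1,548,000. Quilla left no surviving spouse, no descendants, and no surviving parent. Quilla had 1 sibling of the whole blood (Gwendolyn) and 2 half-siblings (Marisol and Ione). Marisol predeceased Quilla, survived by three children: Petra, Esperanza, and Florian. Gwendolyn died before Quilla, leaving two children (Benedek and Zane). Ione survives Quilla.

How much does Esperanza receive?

Esperanza receives 129,000.

The entire 1,548,000 passes to the siblings and their issue.
Counting each half-blood sibling's line as half a unit, there are 2 units in 1,548,000, so one unit is 774,000. Whole-blood lines (Gwendolyn) take 774,000 each; half-blood lines (Marisol and Ione) take 387,000 each.
Marisol's share (387,000) is divided into 3 shares of 129,000: Petra, Esperanza, and Florian each take 129,000.
Gwendolyn's share (774,000) is divided into 2 shares of 387,000: Benedek and Zane each take 387,000.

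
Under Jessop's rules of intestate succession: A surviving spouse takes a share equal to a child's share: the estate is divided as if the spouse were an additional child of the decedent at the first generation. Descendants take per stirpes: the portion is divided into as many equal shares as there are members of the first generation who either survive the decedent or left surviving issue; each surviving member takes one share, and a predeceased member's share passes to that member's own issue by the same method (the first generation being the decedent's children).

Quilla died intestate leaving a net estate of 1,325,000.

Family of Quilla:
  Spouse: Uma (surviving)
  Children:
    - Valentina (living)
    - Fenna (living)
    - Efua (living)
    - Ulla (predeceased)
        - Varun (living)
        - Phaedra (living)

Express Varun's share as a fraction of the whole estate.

Varun receives 1/10 of the estate.

The spouse counts as an additional share at the children's level, so there are 5 primary shares of 265,000. Uma takes one such share (265,000).
The children's combined portion (1,060,000) is divided into 4 shares of 265,000: Valentina, Fenna, and Efua each take 265,000; Ulla's 265,000 share passes to Ulla's issue.
Ulla's share (265,000) is divided into 2 shares of 132,500: Varun and Phaedra each take 132,500.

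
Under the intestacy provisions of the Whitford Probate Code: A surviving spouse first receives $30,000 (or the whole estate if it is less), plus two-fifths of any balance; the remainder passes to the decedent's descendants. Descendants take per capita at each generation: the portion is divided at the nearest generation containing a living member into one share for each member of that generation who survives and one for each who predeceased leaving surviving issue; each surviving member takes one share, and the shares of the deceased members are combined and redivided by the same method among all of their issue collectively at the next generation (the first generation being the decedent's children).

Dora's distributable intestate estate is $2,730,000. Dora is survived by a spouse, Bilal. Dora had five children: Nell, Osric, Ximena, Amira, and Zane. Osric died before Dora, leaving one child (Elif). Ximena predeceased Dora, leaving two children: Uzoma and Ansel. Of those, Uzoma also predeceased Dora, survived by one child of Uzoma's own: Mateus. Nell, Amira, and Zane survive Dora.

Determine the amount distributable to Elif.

Elif receives $216,000.

Bilal first takes $30,000, leaving a balance of $2,700,000. Bilal then takes two-fifths of the balance ($1,080,000), for a total of $1,110,000. The remaining $1,620,000 passes to the descendants.
The descendants' portion ($1,620,000) is divided at the children's generation into 5 shares of $324,000. Nell, Amira, and Zane each take $324,000. The 2 shares of the deceased (Osric and Ximena) are combined into a pool of $648,000.
That pool ($648,000) is divided at the grandchildren's generation into 3 shares of $216,000. Elif and Ansel each take $216,000. The remaining share for the deceased Uzoma ($216,000) is carried to the next generation.
That pool ($216,000) passes entirely to Mateus, the sole taker at the great-grandchildren's generation.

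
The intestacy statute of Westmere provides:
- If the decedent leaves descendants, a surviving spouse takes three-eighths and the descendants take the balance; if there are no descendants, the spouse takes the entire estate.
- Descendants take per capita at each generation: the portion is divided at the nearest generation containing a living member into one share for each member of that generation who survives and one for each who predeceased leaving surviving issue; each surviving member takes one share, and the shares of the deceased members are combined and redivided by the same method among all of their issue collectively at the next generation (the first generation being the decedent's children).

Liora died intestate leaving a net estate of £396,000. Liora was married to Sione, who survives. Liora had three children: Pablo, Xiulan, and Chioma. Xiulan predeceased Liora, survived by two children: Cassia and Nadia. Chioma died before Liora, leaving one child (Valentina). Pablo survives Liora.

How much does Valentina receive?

Valentina receives £55,000.

Sione takes three-eighths of £396,000 = £148,500. The remaining £247,500 passes to the descendants.
The descendants' portion (£247,500) is divided at the children's generation into 3 shares of £82,500. Pablo takes £82,500. The 2 shares of the deceased (Xiulan and Chioma) are combined into a pool of £165,000.
That pool (£165,000) is divided at the grandchildren's generation equally among Cassia, Nadia, and Valentina: £55,000 each.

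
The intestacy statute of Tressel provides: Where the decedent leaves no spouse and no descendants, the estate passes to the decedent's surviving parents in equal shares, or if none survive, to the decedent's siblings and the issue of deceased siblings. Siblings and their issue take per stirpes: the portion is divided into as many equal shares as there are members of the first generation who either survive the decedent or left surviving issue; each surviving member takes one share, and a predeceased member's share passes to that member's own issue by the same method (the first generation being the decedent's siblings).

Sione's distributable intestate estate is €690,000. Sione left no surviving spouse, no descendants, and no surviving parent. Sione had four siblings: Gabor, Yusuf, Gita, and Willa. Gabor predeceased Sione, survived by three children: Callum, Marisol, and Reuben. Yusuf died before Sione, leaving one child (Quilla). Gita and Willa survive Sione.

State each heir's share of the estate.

The entire €690,000 passes to the siblings and their issue.
That amount (€690,000) is divided into 4 shares of €172,500: Gita and Willa each take €172,500; Gabor's €172,500 share passes to Gabor's issue; Yusuf's €172,500 share passes to Yusuf's issue.
Gabor's share (€172,500) is divided into 3 shares of €57,500: Callum, Marisol, and Reuben each take €57,500.
Yusuf's share (€172,500) passes entirely to Quilla.

Callum: €57,500; Marisol: €57,500; Reuben: €57,500; Quilla: €172,500; Gita: €172,500; Willa: €172,500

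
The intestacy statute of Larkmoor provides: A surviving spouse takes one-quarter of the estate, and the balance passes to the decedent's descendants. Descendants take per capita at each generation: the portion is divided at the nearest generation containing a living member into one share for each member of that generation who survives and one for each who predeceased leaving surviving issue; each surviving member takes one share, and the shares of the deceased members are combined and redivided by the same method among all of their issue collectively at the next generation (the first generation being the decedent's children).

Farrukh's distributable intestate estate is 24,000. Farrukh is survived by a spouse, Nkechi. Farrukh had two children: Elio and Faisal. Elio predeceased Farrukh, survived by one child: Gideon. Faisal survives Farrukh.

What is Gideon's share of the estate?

Gideon receives 9,000.

Nkechi takes one-quarter of 24,000 = 6,000. The remaining 18,000 passes to the descendants.
The descendants' portion (18,000) is divided at the children's generation into 2 shares of 9,000. Faisal takes 9,000. The remaining share for the deceased Elio (9,000) is carried to the next generation.
That pool (9,000) passes entirely to Gideon, the sole taker at the grandchildren's generation.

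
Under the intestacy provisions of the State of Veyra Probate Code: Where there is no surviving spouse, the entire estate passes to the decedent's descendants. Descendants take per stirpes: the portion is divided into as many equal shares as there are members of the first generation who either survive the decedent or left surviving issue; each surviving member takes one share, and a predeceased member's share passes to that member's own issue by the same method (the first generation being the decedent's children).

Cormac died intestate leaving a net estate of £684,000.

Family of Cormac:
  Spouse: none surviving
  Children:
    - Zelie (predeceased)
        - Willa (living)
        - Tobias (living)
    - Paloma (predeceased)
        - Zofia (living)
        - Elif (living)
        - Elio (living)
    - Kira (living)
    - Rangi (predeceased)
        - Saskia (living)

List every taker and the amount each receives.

Willa: £85,500; Tobias: £85,500; Zofia: £57,000; Elif: £57,000; Elio: £57,000; Kira: £171,000; Saskia: £171,000

The entire £684,000 passes to the descendants.
That amount (£684,000) is divided into 4 shares of £171,000: Kira takes £171,000; Zelie's £171,000 share passes to Zelie's issue; Paloma's £171,000 share passes to Paloma's issue; Rangi's £171,000 share passes to Rangi's issue.
Zelie's share (£171,000) is divided into 2 shares of £85,500: Willa and Tobias each take £85,500.
Paloma's share (£171,000) is divided into 3 shares of £57,000: Zofia, Elif, and Elio each take £57,000.
Rangi's share (£171,000) passes entirely to Saskia.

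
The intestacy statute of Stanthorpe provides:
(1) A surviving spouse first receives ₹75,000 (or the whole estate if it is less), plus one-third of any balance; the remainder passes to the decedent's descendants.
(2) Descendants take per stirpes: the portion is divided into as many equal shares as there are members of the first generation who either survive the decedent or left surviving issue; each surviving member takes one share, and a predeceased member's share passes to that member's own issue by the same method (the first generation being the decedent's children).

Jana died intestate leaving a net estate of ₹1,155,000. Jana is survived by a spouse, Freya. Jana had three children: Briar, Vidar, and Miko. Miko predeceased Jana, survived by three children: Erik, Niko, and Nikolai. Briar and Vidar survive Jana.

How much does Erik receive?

Freya first takes ₹75,000, leaving a balance of ₹1,080,000. Freya then takes one-third of the balance (₹360,000), for a total of ₹435,000. The remaining ₹720,000 passes to the descendants.
The descendants' portion (₹720,000) is divided into 3 shares of ₹240,000: Briar and Vidar each take ₹240,000; Miko's ₹240,000 share passes to Miko's issue.
Miko's share (₹240,000) is divided into 3 shares of ₹80,000: Erik, Niko, and Nikolai each take ₹80,000.

Erik receives ₹80,000.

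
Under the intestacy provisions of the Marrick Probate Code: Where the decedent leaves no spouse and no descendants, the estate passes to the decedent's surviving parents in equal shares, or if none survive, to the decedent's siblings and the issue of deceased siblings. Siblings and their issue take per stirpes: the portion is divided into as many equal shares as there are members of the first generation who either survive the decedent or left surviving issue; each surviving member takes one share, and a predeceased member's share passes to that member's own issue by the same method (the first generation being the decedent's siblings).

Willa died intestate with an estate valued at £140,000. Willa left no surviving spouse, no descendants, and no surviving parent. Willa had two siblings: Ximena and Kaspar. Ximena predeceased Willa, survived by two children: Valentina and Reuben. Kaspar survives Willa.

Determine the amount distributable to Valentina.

Valentina receives £35,000.

The entire £140,000 passes to the siblings and their issue.
That amount (£140,000) is divided into 2 shares of £70,000: Kaspar takes £70,000; Ximena's £70,000 share passes to Ximena's issue.
Ximena's share (£70,000) is divided into 2 shares of £35,000: Valentina and Reuben each take £35,000.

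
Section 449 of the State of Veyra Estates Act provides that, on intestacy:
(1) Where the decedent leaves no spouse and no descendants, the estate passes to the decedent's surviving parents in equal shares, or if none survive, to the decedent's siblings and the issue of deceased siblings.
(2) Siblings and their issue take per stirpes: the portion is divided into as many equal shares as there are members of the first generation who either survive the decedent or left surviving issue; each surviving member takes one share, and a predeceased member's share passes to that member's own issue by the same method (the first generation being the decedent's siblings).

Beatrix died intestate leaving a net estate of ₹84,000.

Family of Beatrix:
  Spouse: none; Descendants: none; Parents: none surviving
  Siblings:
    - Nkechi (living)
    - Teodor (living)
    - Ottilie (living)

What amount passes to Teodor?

The entire ₹84,000 passes to the siblings and their issue.
That amount (₹84,000) is divided into 3 shares of ₹28,000: Nkechi, Teodor, and Ottilie each take ₹28,000.

Teodor receives ₹28,000.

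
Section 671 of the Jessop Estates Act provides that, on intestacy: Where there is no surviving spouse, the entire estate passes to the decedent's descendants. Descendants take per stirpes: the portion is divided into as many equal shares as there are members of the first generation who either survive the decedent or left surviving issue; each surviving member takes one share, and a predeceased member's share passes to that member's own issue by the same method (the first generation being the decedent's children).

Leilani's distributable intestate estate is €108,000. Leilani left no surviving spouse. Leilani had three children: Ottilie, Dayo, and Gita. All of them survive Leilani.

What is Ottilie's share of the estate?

The entire €108,000 passes to the descendants.
That amount (€108,000) is divided into 3 shares of €36,000: Ottilie, Dayo, and Gita each take €36,000.

Ottilie receives €36,000.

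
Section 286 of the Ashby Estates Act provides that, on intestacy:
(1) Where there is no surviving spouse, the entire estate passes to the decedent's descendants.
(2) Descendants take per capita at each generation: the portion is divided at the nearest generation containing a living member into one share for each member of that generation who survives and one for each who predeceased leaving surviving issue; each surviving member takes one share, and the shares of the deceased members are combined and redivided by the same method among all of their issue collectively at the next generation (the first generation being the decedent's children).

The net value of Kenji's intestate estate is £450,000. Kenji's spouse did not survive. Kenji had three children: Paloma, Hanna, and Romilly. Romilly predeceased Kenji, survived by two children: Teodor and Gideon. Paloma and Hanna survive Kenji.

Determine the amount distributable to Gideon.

The entire £450,000 passes to the descendants.
That amount (£450,000) is divided at the children's generation into 3 shares of £150,000. Paloma and Hanna each take £150,000. The remaining share for the deceased Romilly (£150,000) is carried to the next generation.
That pool (£150,000) is divided at the grandchildren's generation equally among Teodor and Gideon: £75,000 each.

Gideon receives £75,000.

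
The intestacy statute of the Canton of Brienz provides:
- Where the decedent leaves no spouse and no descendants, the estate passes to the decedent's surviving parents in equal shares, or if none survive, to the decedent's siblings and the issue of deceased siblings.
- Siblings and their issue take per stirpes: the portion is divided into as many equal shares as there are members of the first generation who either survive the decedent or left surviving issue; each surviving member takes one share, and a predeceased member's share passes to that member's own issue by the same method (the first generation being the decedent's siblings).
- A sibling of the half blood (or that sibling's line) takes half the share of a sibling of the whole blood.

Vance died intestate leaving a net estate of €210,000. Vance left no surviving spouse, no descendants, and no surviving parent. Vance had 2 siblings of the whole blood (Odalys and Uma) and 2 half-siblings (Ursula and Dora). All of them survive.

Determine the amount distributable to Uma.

Uma receives €70,000.

The entire €210,000 passes to the siblings and their issue.
Counting each half-blood sibling's line as half a unit, there are 3 units in €210,000, so one unit is €70,000. Whole-blood lines (Odalys and Uma) take €70,000 each; half-blood lines (Ursula and Dora) take €35,000 each.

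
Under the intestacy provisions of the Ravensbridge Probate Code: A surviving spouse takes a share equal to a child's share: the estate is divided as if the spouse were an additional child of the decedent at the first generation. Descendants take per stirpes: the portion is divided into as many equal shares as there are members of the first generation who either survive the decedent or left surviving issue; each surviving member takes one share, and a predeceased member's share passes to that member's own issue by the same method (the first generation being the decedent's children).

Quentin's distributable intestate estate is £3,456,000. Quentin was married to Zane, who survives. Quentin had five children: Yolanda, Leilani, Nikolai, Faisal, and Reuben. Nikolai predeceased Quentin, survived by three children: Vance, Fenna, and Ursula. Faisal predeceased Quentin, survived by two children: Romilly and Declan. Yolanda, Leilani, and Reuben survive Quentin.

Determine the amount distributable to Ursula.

The spouse counts as an additional share at the children's level, so there are 6 primary shares of £576,000. Zane takes one such share (£576,000).
The children's combined portion (£2,880,000) is divided into 5 shares of £576,000: Yolanda, Leilani, and Reuben each take £576,000; Nikolai's £576,000 share passes to Nikolai's issue; Faisal's £576,000 share passes to Faisal's issue.
Nikolai's share (£576,000) is divided into 3 shares of £192,000: Vance, Fenna, and Ursula each take £192,000.
Faisal's share (£576,000) is divided into 2 shares of £288,000: Romilly and Declan each take £288,000.

Ursula receives £192,000.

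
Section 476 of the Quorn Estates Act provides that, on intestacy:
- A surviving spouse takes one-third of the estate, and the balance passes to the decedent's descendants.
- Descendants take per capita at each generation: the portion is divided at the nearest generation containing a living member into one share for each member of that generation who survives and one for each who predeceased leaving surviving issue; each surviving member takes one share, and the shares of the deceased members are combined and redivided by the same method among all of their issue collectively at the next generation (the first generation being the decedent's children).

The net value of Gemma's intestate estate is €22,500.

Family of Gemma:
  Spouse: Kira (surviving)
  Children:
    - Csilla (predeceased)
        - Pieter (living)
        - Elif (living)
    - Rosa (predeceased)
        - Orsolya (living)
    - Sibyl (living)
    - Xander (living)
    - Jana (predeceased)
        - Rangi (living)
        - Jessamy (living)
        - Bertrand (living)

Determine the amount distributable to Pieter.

Pieter receives €1,500.

Kira takes one-third of €22,500 = €7,500. The remaining €15,000 passes to the descendants.
The descendants' portion (€15,000) is divided at the children's generation into 5 shares of €3,000. Sibyl and Xander each take €3,000. The 3 shares of the deceased (Csilla, Rosa, and Jana) are combined into a pool of €9,000.
That pool (€9,000) is divided at the grandchildren's generation equally among Pieter, Elif, Orsolya, Rangi, Jessamy, and Bertrand: €1,500 each.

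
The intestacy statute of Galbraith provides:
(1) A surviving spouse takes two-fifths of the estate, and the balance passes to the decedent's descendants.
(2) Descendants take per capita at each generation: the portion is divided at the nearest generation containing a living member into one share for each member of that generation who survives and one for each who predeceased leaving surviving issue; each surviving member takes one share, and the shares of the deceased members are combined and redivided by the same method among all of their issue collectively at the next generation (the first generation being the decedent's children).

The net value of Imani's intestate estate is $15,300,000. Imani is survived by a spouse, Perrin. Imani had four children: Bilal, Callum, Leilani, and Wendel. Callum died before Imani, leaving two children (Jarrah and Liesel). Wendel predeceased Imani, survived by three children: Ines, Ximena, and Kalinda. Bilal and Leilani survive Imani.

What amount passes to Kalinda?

Kalinda receives $918,000.

Perrin takes two-fifths of $15,300,000 = $6,120,000. The remaining $9,180,000 passes to the descendants.
The descendants' portion ($9,180,000) is divided at the children's generation into 4 shares of $2,295,000. Bilal and Leilani each take $2,295,000. The 2 shares of the deceased (Callum and Wendel) are combined into a pool of $4,590,000.
That pool ($4,590,000) is divided at the grandchildren's generation equally among Jarrah, Liesel, Ines, Ximena, and Kalinda: $918,000 each.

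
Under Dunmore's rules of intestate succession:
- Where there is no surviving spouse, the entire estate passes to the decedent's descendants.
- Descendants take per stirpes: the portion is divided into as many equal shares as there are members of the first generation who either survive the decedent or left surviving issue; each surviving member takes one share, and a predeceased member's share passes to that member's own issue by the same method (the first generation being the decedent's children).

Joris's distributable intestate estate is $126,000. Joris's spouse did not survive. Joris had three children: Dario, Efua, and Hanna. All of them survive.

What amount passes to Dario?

The entire $126,000 passes to the descendants.
That amount ($126,000) is divided into 3 shares of $42,000: Dario, Efua, and Hanna each take $42,000.

Dario receives $42,000.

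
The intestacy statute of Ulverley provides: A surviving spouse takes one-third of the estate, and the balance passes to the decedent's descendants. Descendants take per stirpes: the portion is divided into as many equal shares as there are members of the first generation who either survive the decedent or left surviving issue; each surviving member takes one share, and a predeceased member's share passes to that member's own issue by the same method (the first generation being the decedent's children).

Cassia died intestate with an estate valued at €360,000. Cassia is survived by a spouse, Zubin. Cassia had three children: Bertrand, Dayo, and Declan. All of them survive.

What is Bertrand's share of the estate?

Zubin takes one-third of €360,000 = €120,000. The remaining €240,000 passes to the descendants.
The descendants' portion (€240,000) is divided into 3 shares of €80,000: Bertrand, Dayo, and Declan each take €80,000.

Bertrand receives €80,000.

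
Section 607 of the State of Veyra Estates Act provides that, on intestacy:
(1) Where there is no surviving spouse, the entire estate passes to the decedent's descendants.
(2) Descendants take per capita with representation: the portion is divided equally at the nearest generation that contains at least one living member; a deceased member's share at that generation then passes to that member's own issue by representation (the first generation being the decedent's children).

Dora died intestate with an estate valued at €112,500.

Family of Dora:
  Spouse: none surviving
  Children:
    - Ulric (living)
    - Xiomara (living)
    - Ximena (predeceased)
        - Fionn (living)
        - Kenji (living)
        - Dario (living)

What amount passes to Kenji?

The entire €112,500 passes to the descendants.
That amount (€112,500) is divided into 3 shares of €37,500: Ulric and Xiomara each take €37,500; Ximena's €37,500 share passes to Ximena's issue.
Ximena's share (€37,500) is divided into 3 shares of €12,500: Fionn, Kenji, and Dario each take €12,500.

Kenji receives €12,500.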